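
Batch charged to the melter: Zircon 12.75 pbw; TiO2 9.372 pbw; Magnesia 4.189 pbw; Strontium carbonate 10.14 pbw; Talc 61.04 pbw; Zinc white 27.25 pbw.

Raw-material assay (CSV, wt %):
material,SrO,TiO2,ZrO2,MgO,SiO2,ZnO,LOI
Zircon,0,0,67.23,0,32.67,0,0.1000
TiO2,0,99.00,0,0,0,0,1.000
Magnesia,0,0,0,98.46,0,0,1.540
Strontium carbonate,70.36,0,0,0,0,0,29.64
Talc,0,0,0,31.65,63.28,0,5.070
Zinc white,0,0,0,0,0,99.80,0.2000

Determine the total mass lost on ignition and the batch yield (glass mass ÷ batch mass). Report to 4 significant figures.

LOI loss = 6.326 pbw; glass = 118.4 pbw; yield = 94.93%

Mid-chain values appear (rounded to four significant digits) at each printed step; all arithmetic maintains full precision end to end; every reported result undergoes a single rounding — derived quantities (yield, six oxide percentages, glass mass, ignition loss, the totals) are re-derived from the weighed amounts at 118.4 pbw of glass at full precision as they appear in the problem or answer text.
LOI of each material in turn:
  Zircon: 12.75 × 0.001000 = 0.01275 pbw
  TiO2: 9.372 × 0.01000 = 0.09372 pbw
  Magnesia: 4.189 × 0.01540 = 0.06451 pbw
  Strontium carbonate: 10.14 × 0.2964 = 3.005 pbw
  Talc: 61.04 × 0.05070 = 3.095 pbw
  Zinc white: 27.25 × 0.002000 = 0.05450 pbw
Total LOI = 6.326 pbw
Glass = batch − LOI = 124.7 − 6.326 = 118.4 pbw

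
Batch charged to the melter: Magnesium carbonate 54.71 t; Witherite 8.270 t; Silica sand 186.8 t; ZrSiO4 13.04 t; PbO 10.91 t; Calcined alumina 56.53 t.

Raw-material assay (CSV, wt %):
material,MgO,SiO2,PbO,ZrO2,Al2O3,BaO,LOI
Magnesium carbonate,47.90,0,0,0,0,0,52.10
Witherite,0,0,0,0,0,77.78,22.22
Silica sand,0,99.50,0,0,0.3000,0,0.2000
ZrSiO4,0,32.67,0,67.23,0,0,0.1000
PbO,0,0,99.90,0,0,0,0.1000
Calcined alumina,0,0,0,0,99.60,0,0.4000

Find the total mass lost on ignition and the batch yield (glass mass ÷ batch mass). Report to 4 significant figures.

LOI loss = 30.97 t; glass = 299.3 t; yield = 90.62%

The whole derivation holds full float precision in every operation. Values along the way are shown rounded to four significant figures on the page — each reported number takes exactly one rounding — derived quantities, which include ignition loss, the yield, the totals, six oxide percentages, net glass mass, are recomputed at full float precision, exactly as printed in the problem or the answer, using the weight values for 299.3 t of glass.
Loss on ignition, line by line:
  Magnesium carbonate: 54.71 × 0.5210 = 28.50 t
  Witherite: 8.270 × 0.2222 = 1.838 t
  Silica sand: 186.8 × 0.002000 = 0.3736 t
  ZrSiO4: 13.04 × 0.001000 = 0.01304 t
  PbO: 10.91 × 0.001000 = 0.01091 t
  Calcined alumina: 56.53 × 0.004000 = 0.2261 t
Total LOI = 30.97 t
Glass = batch − LOI = 330.3 − 30.97 = 299.3 t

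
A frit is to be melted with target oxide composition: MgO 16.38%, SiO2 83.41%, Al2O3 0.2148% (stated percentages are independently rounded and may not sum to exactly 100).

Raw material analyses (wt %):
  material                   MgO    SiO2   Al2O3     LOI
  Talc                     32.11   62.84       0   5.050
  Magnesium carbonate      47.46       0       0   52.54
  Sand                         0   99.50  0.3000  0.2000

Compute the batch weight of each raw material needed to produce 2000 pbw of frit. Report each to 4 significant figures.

Mid-chain values are displayed rounded to 4 significant figures on the page. All internal work maintains exact precision at all times; a single rounding produces each reported figure. All derived quantities are re-derived at exact precision (LOI, net glass mass, the totals, yield, the three compositions) using the weight values for 2000 pbw of glass as set out in the problem or answer text.
Oxide-by-oxide targets in 2000 pbw frit:
  MgO: 16.38% × 2000 = 327.6 pbw
  SiO2: 83.41% × 2000 = 1668 pbw
  Al2O3: 0.2148% × 2000 = 4.296 pbw
Mass-balance tally per oxide from the weights as reported, on the stated basis (target by target, the sums agree exact up to rounding of places):
  MgO: 387.3·0.3211 + 428.3·0.4746 = 327.6 pbw (target 327.6 pbw)
  SiO2: 387.3·0.6284 + 1432·0.9950 = 1668 pbw (target 1668 pbw)
  Al2O3: 1432·0.003000 = 4.296 pbw (target 4.296 pbw)
Mass balance on the glass: Σ batch − LOI loss = 2000 pbw (targets for the oxides total 2000 pbw; basis as stated: 2000 pbw — gaps are rounding artifacts).
Batch grand total — Σ batch = 2248 pbw; ignition loss, Σ(batch × LOI) = 247.5 pbw; the yield ratio, glass ÷ batch: 88.99%.

Batch per 2000 pbw frit:
  Talc: 387.3 pbw
  Magnesium carbonate: 428.3 pbw
  Sand: 1432 pbw
Total batch = 2248 pbw; LOI loss = 247.5 pbw; yield = 88.99%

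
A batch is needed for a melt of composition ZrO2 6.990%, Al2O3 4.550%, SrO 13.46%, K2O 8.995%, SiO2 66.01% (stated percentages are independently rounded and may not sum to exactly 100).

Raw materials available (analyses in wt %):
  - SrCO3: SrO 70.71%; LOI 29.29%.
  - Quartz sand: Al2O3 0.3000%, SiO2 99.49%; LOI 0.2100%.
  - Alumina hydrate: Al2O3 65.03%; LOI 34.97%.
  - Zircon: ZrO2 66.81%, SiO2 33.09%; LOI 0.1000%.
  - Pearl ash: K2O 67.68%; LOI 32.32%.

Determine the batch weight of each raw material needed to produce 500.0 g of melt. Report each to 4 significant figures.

Values along the way are printed rounded to 4 significant digits in the working — the whole derivation maintains full precision at each step; every reported result carries a single rounding; the derived quantities, which include LOI, glass mass, the five compositions, totals, the yield, are carried in full precision, as given in either problem or answer, from the batch weights at 500.0 g of glass.
Per-oxide target masses for 500.0 g melt:
  ZrO2: 6.990% × 500.0 = 34.95 g
  Al2O3: 4.550% × 500.0 = 22.75 g
  SrO: 13.46% × 500.0 = 67.30 g
  K2O: 8.995% × 500.0 = 44.98 g
  SiO2: 66.01% × 500.0 = 330.0 g
Per-oxide balance check with the batch weights as given, relative to the basis at hand (sums match the target masses exact up to rounding of places):
  ZrO2: 52.31·0.6681 = 34.95 g (target 34.95 g)
  Al2O3: 314.3·0.003000 + 33.53·0.6503 = 22.75 g (target 22.75 g)
  SrO: 95.18·0.7071 = 67.30 g (target 67.30 g)
  K2O: 66.45·0.6768 = 44.97 g (target 44.98 g)
  SiO2: 314.3·0.9949 + 52.31·0.3309 = 330.0 g (target 330.0 g)
Auditing the glass mass value: Σ batch − LOI loss = 500.0 g (oxide target masses add up to 500.0 g; against the stated basis, 500.0 g — any gap is answer rounding).
Whole-batch sum: Σ batch = 561.8 g; ignition loss, Σ(batch × LOI) = 61.79 g; yield: glass divided by total = 89.00%.

Batch per 500.0 g melt:
  SrCO3: 95.18 g
  Quartz sand: 314.3 g
  Alumina hydrate: 33.53 g
  Zircon: 52.31 g
  Pearl ash: 66.45 g
Total batch = 561.8 g; LOI loss = 61.79 g; yield = 89.00%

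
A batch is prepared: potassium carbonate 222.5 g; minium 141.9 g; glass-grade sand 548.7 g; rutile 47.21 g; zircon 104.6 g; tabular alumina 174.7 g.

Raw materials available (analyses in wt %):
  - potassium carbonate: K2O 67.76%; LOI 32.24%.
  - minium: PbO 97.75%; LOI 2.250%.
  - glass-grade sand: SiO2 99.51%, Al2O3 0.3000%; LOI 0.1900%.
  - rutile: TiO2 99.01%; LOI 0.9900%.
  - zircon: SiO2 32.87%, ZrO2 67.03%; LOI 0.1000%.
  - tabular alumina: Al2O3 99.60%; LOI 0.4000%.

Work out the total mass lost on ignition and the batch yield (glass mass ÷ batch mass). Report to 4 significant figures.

In-progress results are printed (rounded to 4 significant digits) in the working; the working math keeps exact precision end to end — each reported result is rounded once only; all derived quantities (the yield, ignition loss, net glass mass, the totals, six oxide percentages) are rebuilt at exact precision using the weight values on 1162 g of glass, as written in the problem or the answer.
Ignition loss by material:
  potassium carbonate: 222.5 × 0.3224 = 71.73 g
  minium: 141.9 × 0.02250 = 3.193 g
  glass-grade sand: 548.7 × 0.001900 = 1.043 g
  rutile: 47.21 × 0.009900 = 0.4674 g
  zircon: 104.6 × 0.001000 = 0.1046 g
  tabular alumina: 174.7 × 0.004000 = 0.6988 g
Total LOI = 77.24 g
Glass = batch − LOI = 1240 − 77.24 = 1162 g

LOI loss = 77.24 g; glass = 1162 g; yield = 93.77%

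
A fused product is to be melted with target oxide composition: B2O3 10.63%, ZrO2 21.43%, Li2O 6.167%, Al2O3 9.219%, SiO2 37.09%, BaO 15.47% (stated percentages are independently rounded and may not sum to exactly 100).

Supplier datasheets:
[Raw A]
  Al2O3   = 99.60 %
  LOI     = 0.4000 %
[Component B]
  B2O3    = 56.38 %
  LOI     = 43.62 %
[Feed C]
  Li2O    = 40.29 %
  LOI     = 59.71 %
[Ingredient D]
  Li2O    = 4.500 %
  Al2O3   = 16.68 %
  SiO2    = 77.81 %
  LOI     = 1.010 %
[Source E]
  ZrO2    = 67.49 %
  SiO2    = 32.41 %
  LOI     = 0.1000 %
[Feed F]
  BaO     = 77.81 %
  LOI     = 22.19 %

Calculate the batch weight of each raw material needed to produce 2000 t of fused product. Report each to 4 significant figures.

Mid-chain values appear, rounded to four significant figures, within the worked lines; all arithmetic holds full precision throughout — every reported figure includes exactly one rounding; derived quantities (net glass mass, LOI, six oxide percentages, totals, yield) are computed using the weight values per 2000 t of glass at full precision as given in either problem or answer.
Oxide-by-oxide targets in 2000 t fused product:
  B2O3: 10.63% × 2000 = 212.6 t
  ZrO2: 21.43% × 2000 = 428.6 t
  Li2O: 6.167% × 2000 = 123.3 t
  Al2O3: 9.219% × 2000 = 184.4 t
  SiO2: 37.09% × 2000 = 741.8 t
  BaO: 15.47% × 2000 = 309.4 t
Mass-balance tally per oxide with the batch weights as given, relative to the basis at hand (target by target, the sums agree given rounding of the digits):
  B2O3: 377.1·0.5638 = 212.6 t (target 212.6 t)
  ZrO2: 635.1·0.6749 = 428.6 t (target 428.6 t)
  Li2O: 229.2·0.4029 + 688.8·0.04500 = 123.3 t (target 123.3 t)
  Al2O3: 69.76·0.9960 + 688.8·0.1668 = 184.4 t (target 184.4 t)
  SiO2: 688.8·0.7781 + 635.1·0.3241 = 741.8 t (target 741.8 t)
  BaO: 397.6·0.7781 = 309.4 t (target 309.4 t)
Mass balance on the glass: whole batch net of LOI = 2000 t (per-oxide target masses sum to 2000 t; with the basis standing at 2000 t — differing by rounding only).
Batch total: Σ batch = 2398 t; Σ batch·LOI gives LOI loss = 397.4 t; glass ÷ batch gives a yield of 83.42%.

Batch per 2000 t fused product:
  Raw A: 69.76 t
  Component B: 377.1 t
  Feed C: 229.2 t
  Ingredient D: 688.8 t
  Source E: 635.1 t
  Feed F: 397.6 t
Total batch = 2398 t; LOI loss = 397.4 t; yield = 83.42%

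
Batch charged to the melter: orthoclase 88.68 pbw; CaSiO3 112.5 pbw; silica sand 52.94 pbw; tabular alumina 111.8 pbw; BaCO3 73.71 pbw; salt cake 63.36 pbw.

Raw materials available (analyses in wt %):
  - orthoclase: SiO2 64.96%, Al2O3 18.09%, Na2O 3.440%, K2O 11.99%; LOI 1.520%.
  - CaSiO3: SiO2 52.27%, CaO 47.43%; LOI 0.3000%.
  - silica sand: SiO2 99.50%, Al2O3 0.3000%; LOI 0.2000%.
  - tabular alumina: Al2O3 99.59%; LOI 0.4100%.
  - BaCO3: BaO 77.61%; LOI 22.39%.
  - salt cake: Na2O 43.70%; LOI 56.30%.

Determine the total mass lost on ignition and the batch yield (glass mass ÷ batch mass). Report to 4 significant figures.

LOI loss = 54.43 pbw; glass = 448.6 pbw; yield = 89.18%

The working math keeps exact precision in all steps — working values are displayed with 4-significant-digit rounding in the working. A single rounding completes every reported figure. The derived quantities, which include LOI, yield, six oxide percentages, net glass mass, the totals, are carried in full precision, exactly as printed in question or answer, starting from the weights for 448.6 pbw of glass.
Loss on ignition, line by line:
  orthoclase: 88.68 × 0.01520 = 1.348 pbw
  CaSiO3: 112.5 × 0.003000 = 0.3375 pbw
  silica sand: 52.94 × 0.002000 = 0.1059 pbw
  tabular alumina: 111.8 × 0.004100 = 0.4584 pbw
  BaCO3: 73.71 × 0.2239 = 16.50 pbw
  salt cake: 63.36 × 0.5630 = 35.67 pbw
Total LOI = 54.43 pbw
Glass = batch − LOI = 503.0 − 54.43 = 448.6 pbw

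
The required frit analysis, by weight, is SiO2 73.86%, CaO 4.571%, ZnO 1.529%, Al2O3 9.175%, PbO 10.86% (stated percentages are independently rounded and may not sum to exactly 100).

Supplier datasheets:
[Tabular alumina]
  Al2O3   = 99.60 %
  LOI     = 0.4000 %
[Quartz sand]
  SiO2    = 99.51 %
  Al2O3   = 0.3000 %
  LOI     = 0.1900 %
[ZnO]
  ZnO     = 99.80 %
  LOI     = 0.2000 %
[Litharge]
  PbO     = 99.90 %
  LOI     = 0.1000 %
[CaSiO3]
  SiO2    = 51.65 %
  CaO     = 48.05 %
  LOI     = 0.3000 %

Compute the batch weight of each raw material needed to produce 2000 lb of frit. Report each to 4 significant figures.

Values along the way appear, rounded to four significant figures, in the working — all arithmetic runs at exact precision from start to finish; exactly one rounding is applied to every reported result. The derived quantities, which include ignition loss, net glass mass, totals, the yield, five oxide percentages, are rebuilt at full float precision, as given in question or answer, using the weight values for 2000 lb of glass.
The oxide mass targets at 2000 lb frit:
  SiO2: 73.86% × 2000 = 1477 lb
  CaO: 4.571% × 2000 = 91.42 lb
  ZnO: 1.529% × 2000 = 30.58 lb
  Al2O3: 9.175% × 2000 = 183.5 lb
  PbO: 10.86% × 2000 = 217.2 lb
Per-oxide balance check with the batch weights as given, per the basis as stated (delivered sums recover each target given rounding of the digits):
  SiO2: 1386·0.9951 + 190.3·0.5165 = 1477 lb (target 1477 lb)
  CaO: 190.3·0.4805 = 91.44 lb (target 91.42 lb)
  ZnO: 30.64·0.9980 = 30.58 lb (target 30.58 lb)
  Al2O3: 180.1·0.9960 + 1386·0.003000 = 183.5 lb (target 183.5 lb)
  PbO: 217.4·0.9990 = 217.2 lb (target 217.2 lb)
Mass balance on the glass: Σ batch − LOI loss = 2000 lb (targets for the oxides total 2000 lb; versus the stated basis of 2000 lb — differing by rounding only).
Summing the batch: Σ batch = 2004 lb; LOI loss = Σ batch·LOI = 4.203 lb; yield = glass ÷ total batch = 99.79%.

Batch per 2000 lb frit:
  Tabular alumina: 180.1 lb
  Quartz sand: 1386 lb
  ZnO: 30.64 lb
  Litharge: 217.4 lb
  CaSiO3: 190.3 lb
Total batch = 2004 lb; LOI loss = 4.203 lb; yield = 99.79%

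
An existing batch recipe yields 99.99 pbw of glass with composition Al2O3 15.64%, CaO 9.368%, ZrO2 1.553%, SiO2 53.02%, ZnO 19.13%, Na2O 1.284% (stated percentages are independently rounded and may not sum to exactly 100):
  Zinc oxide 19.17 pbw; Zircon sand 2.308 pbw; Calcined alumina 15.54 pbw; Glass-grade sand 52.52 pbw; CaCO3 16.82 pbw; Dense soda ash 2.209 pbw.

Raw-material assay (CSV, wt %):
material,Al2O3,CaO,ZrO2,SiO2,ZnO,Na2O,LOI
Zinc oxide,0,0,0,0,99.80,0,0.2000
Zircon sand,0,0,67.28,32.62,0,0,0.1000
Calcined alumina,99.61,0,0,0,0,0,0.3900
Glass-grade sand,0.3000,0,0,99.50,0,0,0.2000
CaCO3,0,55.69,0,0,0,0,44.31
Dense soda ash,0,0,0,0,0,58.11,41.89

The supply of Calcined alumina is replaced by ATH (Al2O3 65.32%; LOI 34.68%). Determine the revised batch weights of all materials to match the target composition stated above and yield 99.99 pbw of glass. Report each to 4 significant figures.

Revised batch per 99.99 pbw glass:
  Zinc oxide: 19.17 pbw
  Zircon sand: 2.308 pbw
  ATH: 23.70 pbw
  Glass-grade sand: 52.52 pbw
  CaCO3: 16.82 pbw
  Dense soda ash: 2.209 pbw
Total batch = 116.7 pbw; LOI loss = 16.74 pbw

All internal work holds full float precision in every operation; values along the way are rounded to 4 significant digits when displayed — each reported value undergoes a single rounding. Derived quantities are re-derived starting from the weights on 99.99 pbw of glass at full float precision (ignition loss, yield, six oxide percentages, totals, glass mass) as written in the problem or the answer.
Oxide mass targets, per 99.99 pbw glass:
  Al2O3: 15.64% × 99.99 = 15.64 pbw
  CaO: 9.368% × 99.99 = 9.367 pbw
  ZrO2: 1.553% × 99.99 = 1.553 pbw
  SiO2: 53.02% × 99.99 = 53.01 pbw
  ZnO: 19.13% × 99.99 = 19.13 pbw
  Na2O: 1.284% × 99.99 = 1.284 pbw
Balance tally, oxide-wise, using the reported weights, versus the basis set out (target by target, the sums agree up to rounding of the answer):
  Al2O3: 23.70·0.6532 + 52.52·0.003000 = 15.64 pbw (target 15.64 pbw)
  CaO: 16.82·0.5569 = 9.367 pbw (target 9.367 pbw)
  ZrO2: 2.308·0.6728 = 1.553 pbw (target 1.553 pbw)
  SiO2: 2.308·0.3262 + 52.52·0.9950 = 53.01 pbw (target 53.01 pbw)
  ZnO: 19.17·0.9980 = 19.13 pbw (target 19.13 pbw)
  Na2O: 2.209·0.5811 = 1.284 pbw (target 1.284 pbw)
The glass-mass cross-check: net batch after ignition = 99.98 pbw (per-oxide target masses sum to 99.99 pbw; the stated basis being 99.99 pbw — rounding explains the deltas).
Summing the batch: Σ batch = 116.7 pbw; LOI removed, Σ of batch·LOI: 16.74 pbw; yield = glass ÷ total batch = 85.66%.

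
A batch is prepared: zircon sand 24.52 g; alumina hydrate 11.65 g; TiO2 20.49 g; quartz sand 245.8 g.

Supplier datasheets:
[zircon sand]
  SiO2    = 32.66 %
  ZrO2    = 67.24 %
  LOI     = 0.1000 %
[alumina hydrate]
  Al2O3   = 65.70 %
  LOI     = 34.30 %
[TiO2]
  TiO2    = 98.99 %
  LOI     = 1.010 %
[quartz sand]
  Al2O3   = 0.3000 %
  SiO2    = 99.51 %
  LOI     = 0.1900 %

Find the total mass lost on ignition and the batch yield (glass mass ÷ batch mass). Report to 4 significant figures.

Full precision is held from first step to last; values along the way are shown with 4-significant-digit rounding in the working; each reported value is rounded only once; the derived quantities are computed in exact precision (LOI, yield, four oxide percentages, net glass mass, the totals) using the weight values at 297.8 g of glass as quoted within either problem or answer.
Material-by-material LOI:
  zircon sand: 24.52 × 0.001000 = 0.02452 g
  alumina hydrate: 11.65 × 0.3430 = 3.996 g
  TiO2: 20.49 × 0.01010 = 0.2069 g
  quartz sand: 245.8 × 0.001900 = 0.4670 g
Total LOI = 4.694 g
Glass = batch − LOI = 302.5 − 4.694 = 297.8 g

LOI loss = 4.694 g; glass = 297.8 g; yield = 98.45%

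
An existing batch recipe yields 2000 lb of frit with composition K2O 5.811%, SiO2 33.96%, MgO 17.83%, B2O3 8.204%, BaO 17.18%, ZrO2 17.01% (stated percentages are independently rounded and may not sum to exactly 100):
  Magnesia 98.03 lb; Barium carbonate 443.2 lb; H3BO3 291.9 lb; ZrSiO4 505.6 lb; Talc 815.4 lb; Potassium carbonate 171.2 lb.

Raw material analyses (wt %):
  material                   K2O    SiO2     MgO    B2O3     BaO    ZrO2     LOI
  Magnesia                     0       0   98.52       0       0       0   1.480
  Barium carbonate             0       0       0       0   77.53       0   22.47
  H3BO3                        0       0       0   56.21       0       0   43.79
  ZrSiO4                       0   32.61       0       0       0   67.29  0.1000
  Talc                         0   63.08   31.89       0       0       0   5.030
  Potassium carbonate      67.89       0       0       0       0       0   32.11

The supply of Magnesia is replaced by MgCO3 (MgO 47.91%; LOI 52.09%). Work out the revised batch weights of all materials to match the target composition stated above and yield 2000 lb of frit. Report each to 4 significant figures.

In-progress results are shown rounded to four significant figures at each printed step. Every computation keeps full precision through the solve; every reported result sees exactly one rounding; the derived quantities (ignition loss, the yield, glass mass, six oxide percentages, the totals) are computed at exact precision from the weighed amounts per 2000 lb of glass as quoted within question or answer.
Oxide-by-oxide targets in 2000 lb frit:
  K2O: 5.811% × 2000 = 116.2 lb
  SiO2: 33.96% × 2000 = 679.2 lb
  MgO: 17.83% × 2000 = 356.6 lb
  B2O3: 8.204% × 2000 = 164.1 lb
  BaO: 17.18% × 2000 = 343.6 lb
  ZrO2: 17.01% × 2000 = 340.2 lb
Sums-versus-targets review with the batch weights as given, versus the basis set out (sum by sum, the targets are met within answer rounding):
  K2O: 171.2·0.6789 = 116.2 lb (target 116.2 lb)
  SiO2: 505.6·0.3261 + 815.4·0.6308 = 679.2 lb (target 679.2 lb)
  MgO: 201.6·0.4791 + 815.4·0.3189 = 356.6 lb (target 356.6 lb)
  B2O3: 291.9·0.5621 = 164.1 lb (target 164.1 lb)
  BaO: 443.2·0.7753 = 343.6 lb (target 343.6 lb)
  ZrO2: 505.6·0.6729 = 340.2 lb (target 340.2 lb)
Glass mass check: whole batch net of LOI = 2000 lb (summing oxide targets gives 2000 lb; with the basis standing at 2000 lb — gaps are rounding artifacts).
Batch grand total — Σ batch = 2429 lb; the LOI term Σ batch·LOI equals 428.9 lb; as yield: glass ÷ batch → 82.34%.

Revised batch per 2000 lb frit:
  MgCO3: 201.6 lb
  Barium carbonate: 443.2 lb
  H3BO3: 291.9 lb
  ZrSiO4: 505.6 lb
  Talc: 815.4 lb
  Potassium carbonate: 171.2 lb
Total batch = 2429 lb; LOI loss = 428.9 lb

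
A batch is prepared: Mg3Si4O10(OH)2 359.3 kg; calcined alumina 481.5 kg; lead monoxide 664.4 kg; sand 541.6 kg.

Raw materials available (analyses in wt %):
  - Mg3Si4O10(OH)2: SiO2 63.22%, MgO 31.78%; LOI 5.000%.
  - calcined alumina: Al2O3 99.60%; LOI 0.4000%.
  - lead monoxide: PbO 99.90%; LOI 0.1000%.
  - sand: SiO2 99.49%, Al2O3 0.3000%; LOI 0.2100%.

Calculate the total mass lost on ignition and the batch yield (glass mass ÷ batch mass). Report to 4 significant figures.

LOI loss = 21.69 kg; glass = 2025 kg; yield = 98.94%

All internal work keeps exact precision end to end. Intermediates are printed, rounded to four significant figures, between the steps; each reported result takes just one rounding; the derived quantities are recomputed from the weighed amounts for 2025 kg of glass in exact precision (the yield, the totals, ignition loss, glass mass, the four compositions) exactly as shown in the question or the answer.
Material-by-material LOI:
  Mg3Si4O10(OH)2: 359.3 × 0.05000 = 17.96 kg
  calcined alumina: 481.5 × 0.004000 = 1.926 kg
  lead monoxide: 664.4 × 0.001000 = 0.6644 kg
  sand: 541.6 × 0.002100 = 1.137 kg
Total LOI = 21.69 kg
Glass = batch − LOI = 2047 − 21.69 = 2025 kg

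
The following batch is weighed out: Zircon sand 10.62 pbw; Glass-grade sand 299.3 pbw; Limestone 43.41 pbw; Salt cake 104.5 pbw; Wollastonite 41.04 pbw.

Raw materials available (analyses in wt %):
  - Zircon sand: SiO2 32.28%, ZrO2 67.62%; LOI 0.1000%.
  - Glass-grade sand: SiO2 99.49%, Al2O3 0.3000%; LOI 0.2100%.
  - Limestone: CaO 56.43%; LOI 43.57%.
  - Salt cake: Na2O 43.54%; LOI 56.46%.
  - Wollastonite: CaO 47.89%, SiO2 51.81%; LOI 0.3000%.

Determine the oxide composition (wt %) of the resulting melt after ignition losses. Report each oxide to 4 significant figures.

Each numeric step holds exact precision at each step — working values appear, rounded to 4 significant digits, as written — each reported figure takes a single rounding — the derived quantities, which include totals, yield, the five compositions, ignition loss, net glass mass, are computed at full precision, as quoted within either problem or answer, from the batch weights on 420.2 pbw of glass.
Delivered oxide masses:
  CaO: 43.41·0.5643 + 41.04·0.4789 = 44.15 pbw
  SiO2: 10.62·0.3228 + 299.3·0.9949 + 41.04·0.5181 = 322.5 pbw
  Al2O3: 299.3·0.003000 = 0.8979 pbw
  ZrO2: 10.62·0.6762 = 7.181 pbw
  Na2O: 104.5·0.4354 = 45.50 pbw
LOI: 10.62·0.001000 + 299.3·0.002100 + 43.41·0.4357 + 104.5·0.5646 + 41.04·0.003000 = 78.68 pbw
The glass mass, total less LOI, = 498.9 − 78.68 = 420.2 pbw (the oxide masses sum to this)
wt %: oxide over glass, times 100

Glass mass = 420.2 pbw (batch 498.9 − LOI 78.68).
Composition: CaO 10.51%, SiO2 76.74%, Al2O3 0.2137%, ZrO2 1.709%, Na2O 10.83%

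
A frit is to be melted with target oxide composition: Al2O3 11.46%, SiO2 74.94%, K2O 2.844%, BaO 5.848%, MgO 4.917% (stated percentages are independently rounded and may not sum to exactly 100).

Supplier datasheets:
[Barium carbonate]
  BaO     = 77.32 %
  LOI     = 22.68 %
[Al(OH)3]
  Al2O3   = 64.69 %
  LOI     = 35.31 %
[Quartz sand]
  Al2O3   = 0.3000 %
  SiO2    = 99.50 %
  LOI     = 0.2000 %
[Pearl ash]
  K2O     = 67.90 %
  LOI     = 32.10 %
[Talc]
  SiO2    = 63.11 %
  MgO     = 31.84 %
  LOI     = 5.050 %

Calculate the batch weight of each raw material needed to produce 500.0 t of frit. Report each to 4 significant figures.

Batch per 500.0 t frit:
  Barium carbonate: 37.82 t
  Al(OH)3: 87.06 t
  Quartz sand: 327.6 t
  Pearl ash: 20.94 t
  Talc: 77.21 t
Total batch = 550.6 t; LOI loss = 50.59 t; yield = 90.81%

The whole derivation maintains full precision in all steps — in-progress results are rounded to 4 significant digits wherever printed; every reported number takes just one rounding — all derived quantities are computed in full precision (five oxide percentages, LOI, the totals, net glass mass, the yield) from the weighed amounts at 500.0 t of glass, exactly as shown in either problem or answer.
The oxide mass targets at 500.0 t frit:
  Al2O3: 11.46% × 500.0 = 57.30 t
  SiO2: 74.94% × 500.0 = 374.7 t
  K2O: 2.844% × 500.0 = 14.22 t
  BaO: 5.848% × 500.0 = 29.24 t
  MgO: 4.917% × 500.0 = 24.58 t
Verifying the oxide balance from the weights as reported, versus the basis set out (each sum matches its target mass exact up to rounding of places):
  Al2O3: 87.06·0.6469 + 327.6·0.003000 = 57.30 t (target 57.30 t)
  SiO2: 327.6·0.9950 + 77.21·0.6311 = 374.7 t (target 374.7 t)
  K2O: 20.94·0.6790 = 14.22 t (target 14.22 t)
  BaO: 37.82·0.7732 = 29.24 t (target 29.24 t)
  MgO: 77.21·0.3184 = 24.58 t (target 24.58 t)
Glass-mass sanity pass: batch total minus LOI = 500.0 t (targets for the oxides total 500.0 t; the stated basis being 500.0 t — any gap is answer rounding).
Summing the batch: Σ batch = 550.6 t; ignition loss, Σ(batch × LOI) = 50.59 t; the yield ratio, glass ÷ batch: 90.81%.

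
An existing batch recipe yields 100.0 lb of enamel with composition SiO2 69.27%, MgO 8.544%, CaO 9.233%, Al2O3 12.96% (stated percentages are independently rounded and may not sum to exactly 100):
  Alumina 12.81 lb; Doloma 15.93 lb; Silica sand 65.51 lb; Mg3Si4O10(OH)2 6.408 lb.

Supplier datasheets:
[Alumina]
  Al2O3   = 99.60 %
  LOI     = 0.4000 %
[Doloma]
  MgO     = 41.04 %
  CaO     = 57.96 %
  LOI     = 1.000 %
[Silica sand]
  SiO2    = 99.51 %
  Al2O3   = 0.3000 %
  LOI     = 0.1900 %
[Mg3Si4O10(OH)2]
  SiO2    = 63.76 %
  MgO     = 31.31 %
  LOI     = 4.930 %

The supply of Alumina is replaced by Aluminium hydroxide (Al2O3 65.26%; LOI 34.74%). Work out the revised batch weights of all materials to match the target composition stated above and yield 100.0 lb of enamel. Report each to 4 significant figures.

Revised batch per 100.0 lb enamel:
  Aluminium hydroxide: 19.56 lb
  Doloma: 15.93 lb
  Silica sand: 65.51 lb
  Mg3Si4O10(OH)2: 6.408 lb
Total batch = 107.4 lb; LOI loss = 7.395 lb

The intermediate values are printed rounded to 4 significant digits between the steps. Every computation keeps exact precision from first step to last; each reported result takes a single rounding. The derived quantities are computed in full float precision (glass mass, LOI, totals, yield, four oxide percentages) using the weight values at 100.0 lb of glass as written in either problem or answer.
Target oxide masses per 100.0 lb enamel:
  SiO2: 69.27% × 100.0 = 69.27 lb
  MgO: 8.544% × 100.0 = 8.544 lb
  CaO: 9.233% × 100.0 = 9.233 lb
  Al2O3: 12.96% × 100.0 = 12.96 lb
Balance tally, oxide-wise, using the reported weights, relative to the basis at hand (sum by sum, the targets are met once rounding is allowed for):
  SiO2: 65.51·0.9951 + 6.408·0.6376 = 69.27 lb (target 69.27 lb)
  MgO: 15.93·0.4104 + 6.408·0.3131 = 8.544 lb (target 8.544 lb)
  CaO: 15.93·0.5796 = 9.233 lb (target 9.233 lb)
  Al2O3: 19.56·0.6526 + 65.51·0.003000 = 12.96 lb (target 12.96 lb)
Glass mass check: batch Σ − ignition loss = 100.0 lb (the Σ of target masses is 100.0 lb; basis as stated: 100.0 lb — differing by rounding only).
Summing the batch: Σ batch = 107.4 lb; Σ batch·LOI gives LOI loss = 7.395 lb; yield: glass divided by total = 93.12%.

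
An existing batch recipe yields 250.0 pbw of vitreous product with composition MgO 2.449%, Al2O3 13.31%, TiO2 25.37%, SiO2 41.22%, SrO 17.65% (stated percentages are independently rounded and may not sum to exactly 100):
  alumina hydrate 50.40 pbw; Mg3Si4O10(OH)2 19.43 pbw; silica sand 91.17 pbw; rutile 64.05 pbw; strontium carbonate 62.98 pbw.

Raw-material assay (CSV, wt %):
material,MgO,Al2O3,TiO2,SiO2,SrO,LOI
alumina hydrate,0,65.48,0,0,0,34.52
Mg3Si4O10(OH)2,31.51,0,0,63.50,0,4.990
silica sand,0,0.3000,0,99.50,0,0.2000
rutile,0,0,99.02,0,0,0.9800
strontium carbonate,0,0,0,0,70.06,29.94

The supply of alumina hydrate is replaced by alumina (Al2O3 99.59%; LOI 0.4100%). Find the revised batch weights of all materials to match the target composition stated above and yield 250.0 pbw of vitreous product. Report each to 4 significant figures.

Intermediates appear rounded to 4 significant digits in the working. Full precision is held at every stage — a single rounding yields every reported number — derived quantities, which include the totals, net glass mass, five oxide percentages, yield, ignition loss, are re-derived in full precision, as quoted within the question or the answer, starting from the weights on 250.0 pbw of glass.
Target oxide masses per 250.0 pbw vitreous product:
  MgO: 2.449% × 250.0 = 6.122 pbw
  Al2O3: 13.31% × 250.0 = 33.28 pbw
  TiO2: 25.37% × 250.0 = 63.42 pbw
  SiO2: 41.22% × 250.0 = 103.0 pbw
  SrO: 17.65% × 250.0 = 44.12 pbw
Per-oxide balance check from the weights as reported, for the quoted basis mass (delivered sums recover each target exact up to rounding of places):
  MgO: 19.43·0.3151 = 6.122 pbw (target 6.122 pbw)
  Al2O3: 33.14·0.9959 + 91.17·0.003000 = 33.28 pbw (target 33.28 pbw)
  TiO2: 64.05·0.9902 = 63.42 pbw (target 63.42 pbw)
  SiO2: 19.43·0.6350 + 91.17·0.9950 = 103.1 pbw (target 103.0 pbw)
  SrO: 62.98·0.7006 = 44.12 pbw (target 44.12 pbw)
Glass mass check: net batch after ignition = 250.0 pbw (the Σ of target masses is 250.0 pbw; versus the stated basis of 250.0 pbw — gaps are rounding artifacts).
Adding the batch up: Σ batch = 270.8 pbw; LOI removed, Σ of batch·LOI: 20.77 pbw; yield, glass over the total, = 92.33%.

Revised batch per 250.0 pbw vitreous product:
  alumina: 33.14 pbw
  Mg3Si4O10(OH)2: 19.43 pbw
  silica sand: 91.17 pbw
  rutile: 64.05 pbw
  strontium carbonate: 62.98 pbw
Total batch = 270.8 pbw; LOI loss = 20.77 pbw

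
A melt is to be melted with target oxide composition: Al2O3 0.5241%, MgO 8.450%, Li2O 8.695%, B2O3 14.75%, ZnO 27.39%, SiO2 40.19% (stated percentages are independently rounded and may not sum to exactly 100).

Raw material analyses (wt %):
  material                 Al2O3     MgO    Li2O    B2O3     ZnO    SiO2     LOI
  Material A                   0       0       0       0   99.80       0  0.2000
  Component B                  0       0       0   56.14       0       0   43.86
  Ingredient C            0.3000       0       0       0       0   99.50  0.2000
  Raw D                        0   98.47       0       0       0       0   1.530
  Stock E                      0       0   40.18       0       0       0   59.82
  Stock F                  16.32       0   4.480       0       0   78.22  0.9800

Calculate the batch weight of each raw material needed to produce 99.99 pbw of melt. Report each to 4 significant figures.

Batch per 99.99 pbw melt:
  Material A: 27.44 pbw
  Component B: 26.27 pbw
  Ingredient C: 38.42 pbw
  Raw D: 8.580 pbw
  Stock E: 21.36 pbw
  Stock F: 2.505 pbw
Total batch = 124.6 pbw; LOI loss = 24.59 pbw; yield = 80.26%

Intermediates are shown rounded to 4 significant digits. All arithmetic maintains full float precision from start to finish. Every reported value takes a single rounding — derived quantities, which include glass mass, totals, yield, ignition loss, the six compositions, are rebuilt at full float precision, as they appear in either problem or answer, starting from the weights at 99.99 pbw of glass.
Target oxide masses per 99.99 pbw melt:
  Al2O3: 0.5241% × 99.99 = 0.5240 pbw
  MgO: 8.450% × 99.99 = 8.449 pbw
  Li2O: 8.695% × 99.99 = 8.694 pbw
  B2O3: 14.75% × 99.99 = 14.75 pbw
  ZnO: 27.39% × 99.99 = 27.39 pbw
  SiO2: 40.19% × 99.99 = 40.19 pbw
A balance pass over the oxides, using the reported weights, versus the basis set out (every target is met by its sum net of answer rounding effects):
  Al2O3: 38.42·0.003000 + 2.505·0.1632 = 0.5241 pbw (target 0.5240 pbw)
  MgO: 8.580·0.9847 = 8.449 pbw (target 8.449 pbw)
  Li2O: 21.36·0.4018 + 2.505·0.04480 = 8.695 pbw (target 8.694 pbw)
  B2O3: 26.27·0.5614 = 14.75 pbw (target 14.75 pbw)
  ZnO: 27.44·0.9980 = 27.39 pbw (target 27.39 pbw)
  SiO2: 38.42·0.9950 + 2.505·0.7822 = 40.19 pbw (target 40.19 pbw)
Mass balance on the glass: batch Σ − ignition loss = 99.99 pbw (the targets, summed, come to 99.99 pbw; with the basis standing at 99.99 pbw — rounding explains the deltas).
Batch total: Σ batch = 124.6 pbw; LOI loss = Σ batch·LOI = 24.59 pbw; yield = glass ÷ total batch = 80.26%.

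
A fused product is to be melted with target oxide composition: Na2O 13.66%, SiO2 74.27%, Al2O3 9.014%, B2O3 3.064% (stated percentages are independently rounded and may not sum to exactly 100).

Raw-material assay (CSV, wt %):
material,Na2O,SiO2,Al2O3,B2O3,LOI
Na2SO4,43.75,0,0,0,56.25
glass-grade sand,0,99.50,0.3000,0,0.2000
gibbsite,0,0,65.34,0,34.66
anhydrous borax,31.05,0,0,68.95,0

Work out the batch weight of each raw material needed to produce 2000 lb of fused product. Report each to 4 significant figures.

All arithmetic keeps full precision at each step; rounding to 4 significant digits extends to every intermediate as displayed; each reported value undergoes a single rounding; derived quantities (glass mass, yield, the four compositions, ignition loss, totals) are recomputed in full precision from the weighed amounts for 2000 lb of glass, precisely as stated by the problem or answer text.
The oxide mass targets at 2000 lb fused product:
  Na2O: 13.66% × 2000 = 273.2 lb
  SiO2: 74.27% × 2000 = 1485 lb
  Al2O3: 9.014% × 2000 = 180.3 lb
  B2O3: 3.064% × 2000 = 61.28 lb
Per-oxide balance check with the batch weights as given, per the basis as stated (target by target, the sums agree modulo rounding of the values):
  Na2O: 561.4·0.4375 + 88.88·0.3105 = 273.2 lb (target 273.2 lb)
  SiO2: 1493·0.9950 = 1486 lb (target 1485 lb)
  Al2O3: 1493·0.003000 + 269.1·0.6534 = 180.3 lb (target 180.3 lb)
  B2O3: 88.88·0.6895 = 61.28 lb (target 61.28 lb)
Glass mass check: net batch after ignition = 2000 lb (targets for the oxides total 2000 lb; versus the stated basis of 2000 lb — gaps are rounding artifacts).
Whole-batch sum: Σ batch = 2412 lb; the LOI term Σ batch·LOI equals 412.0 lb; the yield ratio, glass ÷ batch: 82.92%.

Batch per 2000 lb fused product:
  Na2SO4: 561.4 lb
  glass-grade sand: 1493 lb
  gibbsite: 269.1 lb
  anhydrous borax: 88.88 lb
Total batch = 2412 lb; LOI loss = 412.0 lb; yield = 82.92%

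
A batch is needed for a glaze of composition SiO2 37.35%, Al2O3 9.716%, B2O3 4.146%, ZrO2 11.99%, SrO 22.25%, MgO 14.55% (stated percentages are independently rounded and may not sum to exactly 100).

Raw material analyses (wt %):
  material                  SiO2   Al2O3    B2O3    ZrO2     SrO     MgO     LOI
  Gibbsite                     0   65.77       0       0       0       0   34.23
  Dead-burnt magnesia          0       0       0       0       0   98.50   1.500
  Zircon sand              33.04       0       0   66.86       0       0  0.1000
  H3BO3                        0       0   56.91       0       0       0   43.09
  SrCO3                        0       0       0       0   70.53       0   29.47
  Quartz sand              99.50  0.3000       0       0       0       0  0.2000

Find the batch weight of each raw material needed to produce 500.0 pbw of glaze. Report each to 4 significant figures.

Batch per 500.0 pbw glaze:
  Gibbsite: 73.14 pbw
  Dead-burnt magnesia: 73.86 pbw
  Zircon sand: 89.66 pbw
  H3BO3: 36.43 pbw
  SrCO3: 157.7 pbw
  Quartz sand: 157.9 pbw
Total batch = 588.7 pbw; LOI loss = 88.72 pbw; yield = 84.93%

All internal work holds full precision in every operation. Working values are rounded to four significant figures wherever printed — each reported value takes just one rounding; the derived quantities, which include net glass mass, ignition loss, yield, the six compositions, totals, are recomputed at full precision, as quoted within question or answer, from the batch weights for 500.0 pbw of glass.
Target oxide masses per 500.0 pbw glaze:
  SiO2: 37.35% × 500.0 = 186.8 pbw
  Al2O3: 9.716% × 500.0 = 48.58 pbw
  B2O3: 4.146% × 500.0 = 20.73 pbw
  ZrO2: 11.99% × 500.0 = 59.95 pbw
  SrO: 22.25% × 500.0 = 111.2 pbw
  MgO: 14.55% × 500.0 = 72.75 pbw
Balance tally, oxide-wise, with the batch weights as given, against the basis in use (sums match the target masses exact up to rounding of places):
  SiO2: 89.66·0.3304 + 157.9·0.9950 = 186.7 pbw (target 186.8 pbw)
  Al2O3: 73.14·0.6577 + 157.9·0.003000 = 48.58 pbw (target 48.58 pbw)
  B2O3: 36.43·0.5691 = 20.73 pbw (target 20.73 pbw)
  ZrO2: 89.66·0.6686 = 59.95 pbw (target 59.95 pbw)
  SrO: 157.7·0.7053 = 111.2 pbw (target 111.2 pbw)
  MgO: 73.86·0.9850 = 72.75 pbw (target 72.75 pbw)
The glass-mass cross-check: batch total minus LOI = 500.0 pbw (oxide target masses add up to 500.0 pbw; the stated basis being 500.0 pbw — differing by rounding only).
Summing the batch: Σ batch = 588.7 pbw; LOI loss = Σ batch·LOI = 88.72 pbw; yield = glass ÷ total batch = 84.93%.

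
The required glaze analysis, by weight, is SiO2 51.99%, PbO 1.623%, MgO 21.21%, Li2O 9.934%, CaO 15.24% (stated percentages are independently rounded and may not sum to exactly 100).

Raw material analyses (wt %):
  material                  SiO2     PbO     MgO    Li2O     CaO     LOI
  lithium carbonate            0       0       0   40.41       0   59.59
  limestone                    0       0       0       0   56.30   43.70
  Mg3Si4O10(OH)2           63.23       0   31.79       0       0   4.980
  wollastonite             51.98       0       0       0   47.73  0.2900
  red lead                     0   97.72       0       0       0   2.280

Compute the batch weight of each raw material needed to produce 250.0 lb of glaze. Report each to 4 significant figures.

Each numeric step runs at exact precision end to end; mid-chain values are shown, with 4-significant-digit rounding, at each printed step; each reported result includes exactly one rounding — derived quantities are carried from the weighed amounts at 250.0 lb of glass in full float precision (the yield, glass mass, totals, ignition loss, five oxide percentages), as quoted within either problem or answer.
The oxide mass targets at 250.0 lb glaze:
  SiO2: 51.99% × 250.0 = 130.0 lb
  PbO: 1.623% × 250.0 = 4.058 lb
  MgO: 21.21% × 250.0 = 53.02 lb
  Li2O: 9.934% × 250.0 = 24.84 lb
  CaO: 15.24% × 250.0 = 38.10 lb
Oxide-by-oxide audit on the weights just shown, on the stated basis (oxide sums agree with the targets within answer rounding):
  SiO2: 166.8·0.6323 + 47.15·0.5198 = 130.0 lb (target 130.0 lb)
  PbO: 4.152·0.9772 = 4.057 lb (target 4.058 lb)
  MgO: 166.8·0.3179 = 53.03 lb (target 53.02 lb)
  Li2O: 61.46·0.4041 = 24.84 lb (target 24.84 lb)
  CaO: 27.70·0.5630 + 47.15·0.4773 = 38.10 lb (target 38.10 lb)
Glass-mass bookkeeping: net batch after ignition = 250.0 lb (the Σ of target masses is 250.0 lb; with the basis standing at 250.0 lb — any gap is answer rounding).
Adding the batch up: Σ batch = 307.3 lb; LOI loss = Σ batch·LOI = 57.27 lb; as yield: glass ÷ batch → 81.36%.

Batch per 250.0 lb glaze:
  lithium carbonate: 61.46 lb
  limestone: 27.70 lb
  Mg3Si4O10(OH)2: 166.8 lb
  wollastonite: 47.15 lb
  red lead: 4.152 lb
Total batch = 307.3 lb; LOI loss = 57.27 lb; yield = 81.36%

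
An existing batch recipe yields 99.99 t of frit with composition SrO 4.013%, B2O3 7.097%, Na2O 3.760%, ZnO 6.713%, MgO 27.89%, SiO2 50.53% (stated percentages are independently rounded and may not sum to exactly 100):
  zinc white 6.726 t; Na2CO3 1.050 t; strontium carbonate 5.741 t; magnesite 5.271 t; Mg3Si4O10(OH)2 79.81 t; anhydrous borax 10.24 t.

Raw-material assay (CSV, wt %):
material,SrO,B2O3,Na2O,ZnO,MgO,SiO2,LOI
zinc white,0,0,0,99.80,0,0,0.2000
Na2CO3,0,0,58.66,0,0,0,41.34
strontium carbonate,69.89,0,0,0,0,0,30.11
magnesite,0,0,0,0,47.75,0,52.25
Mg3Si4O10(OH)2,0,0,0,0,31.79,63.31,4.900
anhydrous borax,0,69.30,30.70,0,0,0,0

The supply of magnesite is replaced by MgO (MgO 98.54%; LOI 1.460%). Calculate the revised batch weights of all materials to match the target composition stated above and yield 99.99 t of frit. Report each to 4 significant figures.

Revised batch per 99.99 t frit:
  zinc white: 6.726 t
  Na2CO3: 1.050 t
  strontium carbonate: 5.741 t
  MgO: 2.554 t
  Mg3Si4O10(OH)2: 79.81 t
  anhydrous borax: 10.24 t
Total batch = 106.1 t; LOI loss = 6.124 t

In-progress results are printed rounded to four significant digits on the page. All internal work maintains full float precision in every operation. Each reported value takes just one rounding. All derived quantities, including net glass mass, LOI, yield, totals, the six compositions, are computed starting from the weights for 99.99 t of glass in full float precision as set out in problem or answer.
Per-oxide target masses for 99.99 t frit:
  SrO: 4.013% × 99.99 = 4.013 t
  B2O3: 7.097% × 99.99 = 7.096 t
  Na2O: 3.760% × 99.99 = 3.760 t
  ZnO: 6.713% × 99.99 = 6.712 t
  MgO: 27.89% × 99.99 = 27.89 t
  SiO2: 50.53% × 99.99 = 50.52 t
Sums-versus-targets review applying the batch weights above, on the stated basis (target by target, the sums agree up to rounding of the answer):
  SrO: 5.741·0.6989 = 4.012 t (target 4.013 t)
  B2O3: 10.24·0.6930 = 7.096 t (target 7.096 t)
  Na2O: 1.050·0.5866 + 10.24·0.3070 = 3.760 t (target 3.760 t)
  ZnO: 6.726·0.9980 = 6.713 t (target 6.712 t)
  MgO: 2.554·0.9854 + 79.81·0.3179 = 27.89 t (target 27.89 t)
  SiO2: 79.81·0.6331 = 50.53 t (target 50.52 t)
Auditing the glass mass value: batch total minus LOI = 100.0 t (summing oxide targets gives 99.99 t; against the stated basis, 99.99 t — any gap is answer rounding).
Batch total: Σ batch = 106.1 t; loss to ignition Σ batch·LOI = 6.124 t; the yield ratio, glass ÷ batch: 94.23%.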